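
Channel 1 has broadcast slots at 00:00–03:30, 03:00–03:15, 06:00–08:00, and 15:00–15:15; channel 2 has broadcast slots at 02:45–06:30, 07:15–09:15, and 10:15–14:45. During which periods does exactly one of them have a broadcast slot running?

00:00-02:45, 03:30-06:00, 06:30-07:15, 08:00-09:15, 10:15-14:45, 15:00-15:15

A, merged: 00:00-03:30, 06:00-08:00, 15:00-15:15.
A but not B: 00:00-02:45, 06:30-07:15, 15:00-15:15.
B but not A: 03:30-06:00, 08:00-09:15, 10:15-14:45.
Combining gives A △ B.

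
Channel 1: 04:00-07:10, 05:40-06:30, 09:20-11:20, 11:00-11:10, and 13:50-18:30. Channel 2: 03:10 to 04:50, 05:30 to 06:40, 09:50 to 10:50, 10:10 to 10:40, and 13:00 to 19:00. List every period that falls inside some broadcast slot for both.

04:00-04:50, 05:30-06:40, 09:50-10:50, 13:50-18:30

A, merged: 04:00-07:10, 09:20-11:20, 13:50-18:30.
B, merged: 03:10-04:50, 05:30-06:40, 09:50-10:50, 13:00-19:00.
04:00-07:10 overlaps B on 04:00-04:50, 05:30-06:40.
09:20-11:20 overlaps B on 09:50-10:50.
13:50-18:30 overlaps B on 13:50-18:30.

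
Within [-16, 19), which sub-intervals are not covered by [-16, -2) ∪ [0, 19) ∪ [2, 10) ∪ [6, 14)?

The merged coverage is [-16, -2), [0, 19).
Uncovered inside [-16, 19): [-2, 0).

[-2, 0)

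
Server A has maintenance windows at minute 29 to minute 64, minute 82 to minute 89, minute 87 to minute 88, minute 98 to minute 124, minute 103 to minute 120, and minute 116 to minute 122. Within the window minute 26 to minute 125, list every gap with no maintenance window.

Covered (merged): minute 29 to minute 64, minute 82 to minute 89, minute 98 to minute 124.
Gaps within minute 26 to minute 125: minute 26 to minute 29, minute 64 to minute 82, minute 89 to minute 98, minute 124 to minute 125.

minute 26 to minute 29, minute 64 to minute 82, minute 89 to minute 98, minute 124 to minute 125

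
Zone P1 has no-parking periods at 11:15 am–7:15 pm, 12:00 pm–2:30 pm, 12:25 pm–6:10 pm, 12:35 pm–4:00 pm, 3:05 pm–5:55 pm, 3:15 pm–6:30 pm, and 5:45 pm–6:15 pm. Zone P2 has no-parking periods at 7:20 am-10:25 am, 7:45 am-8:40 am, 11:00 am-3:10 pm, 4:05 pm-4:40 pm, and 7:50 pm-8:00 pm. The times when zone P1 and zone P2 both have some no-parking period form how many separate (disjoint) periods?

First set merges to 11:15 am–7:15 pm.
Second set merges to 7:20 am–10:25 am, 11:00 am–3:10 pm, 4:05 pm–4:40 pm, 7:50 pm–8:00 pm.
A ∩ B = 11:15 am–3:10 pm, 4:05 pm–4:40 pm.
That is 2 disjoint pieces.

2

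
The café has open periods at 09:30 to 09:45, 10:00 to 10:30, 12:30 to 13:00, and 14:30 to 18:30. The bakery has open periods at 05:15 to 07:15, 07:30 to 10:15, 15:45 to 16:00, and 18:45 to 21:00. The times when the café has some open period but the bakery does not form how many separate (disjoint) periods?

4

A \ B = 10:15–10:30, 12:30–13:00, 14:30–15:45, 16:00–18:30.
That is 4 disjoint pieces.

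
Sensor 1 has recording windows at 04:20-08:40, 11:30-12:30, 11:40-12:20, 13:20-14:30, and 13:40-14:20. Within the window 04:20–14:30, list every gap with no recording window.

The merged coverage is 04:20–08:40, 11:30–12:30, 13:20–14:30.
Gaps within 04:20–14:30: 08:40–11:30, 12:30–13:20.

08:40–11:30, 12:30–13:20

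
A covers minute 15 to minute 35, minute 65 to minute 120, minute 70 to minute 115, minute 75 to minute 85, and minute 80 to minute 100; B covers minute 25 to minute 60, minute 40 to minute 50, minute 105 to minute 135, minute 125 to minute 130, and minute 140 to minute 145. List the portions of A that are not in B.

minute 15 to minute 25, minute 65 to minute 105

A, merged: minute 15 to minute 35, minute 65 to minute 120.
B, merged: minute 25 to minute 60, minute 105 to minute 135, minute 140 to minute 145.
minute 15 to minute 35 with B removed leaves minute 15 to minute 25.
minute 65 to minute 120 with B removed leaves minute 65 to minute 105.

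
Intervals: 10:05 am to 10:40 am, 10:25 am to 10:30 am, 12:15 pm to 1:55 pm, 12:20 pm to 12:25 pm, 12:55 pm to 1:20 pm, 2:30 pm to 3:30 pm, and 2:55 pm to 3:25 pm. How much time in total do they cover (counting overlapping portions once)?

Merged: 10:05 am–10:40 am, 12:15 pm–1:55 pm, 2:30 pm–3:30 pm.
Lengths: 35 min + 1 h 40 min + 1 h = 3 h 15 min.

3 h 15 min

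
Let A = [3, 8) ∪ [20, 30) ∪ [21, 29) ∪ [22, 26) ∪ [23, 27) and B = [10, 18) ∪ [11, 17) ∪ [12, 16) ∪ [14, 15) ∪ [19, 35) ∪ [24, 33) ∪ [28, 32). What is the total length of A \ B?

5

First set merges to [3, 8), [20, 30).
Second set merges to [10, 18), [19, 35).
A \ B = [3, 8).
Total: 5.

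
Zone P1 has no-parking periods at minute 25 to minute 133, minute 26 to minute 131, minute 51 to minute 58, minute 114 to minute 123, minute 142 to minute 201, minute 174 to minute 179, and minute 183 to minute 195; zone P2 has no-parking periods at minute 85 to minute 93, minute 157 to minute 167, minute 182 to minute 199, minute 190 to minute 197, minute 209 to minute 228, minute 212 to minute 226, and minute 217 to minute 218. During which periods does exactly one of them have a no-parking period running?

First set merges to minute 25 to minute 133, minute 142 to minute 201.
Second set merges to minute 85 to minute 93, minute 157 to minute 167, minute 182 to minute 199, minute 209 to minute 228.
A but not B: minute 25 to minute 85, minute 93 to minute 133, minute 142 to minute 157, minute 167 to minute 182, minute 199 to minute 201.
B but not A: minute 209 to minute 228.
Combining gives A △ B.

minute 25 to minute 85, minute 93 to minute 133, minute 142 to minute 157, minute 167 to minute 182, minute 199 to minute 201, minute 209 to minute 228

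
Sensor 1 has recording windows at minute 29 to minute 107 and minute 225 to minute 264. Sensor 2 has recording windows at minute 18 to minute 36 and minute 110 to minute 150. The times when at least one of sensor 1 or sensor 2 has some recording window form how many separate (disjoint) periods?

A ∪ B = minute 18 to minute 107, minute 110 to minute 150, minute 225 to minute 264.
That is 3 disjoint pieces.

3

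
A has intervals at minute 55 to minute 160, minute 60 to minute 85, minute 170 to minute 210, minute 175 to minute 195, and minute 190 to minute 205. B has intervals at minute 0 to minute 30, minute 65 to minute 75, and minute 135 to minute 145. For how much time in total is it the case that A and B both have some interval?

First set merges to minute 55 to minute 160, minute 170 to minute 210.
A ∩ B = minute 65 to minute 75, minute 135 to minute 145.
Total: 10 minutes + 10 minutes = 20 minutes.

20 minutes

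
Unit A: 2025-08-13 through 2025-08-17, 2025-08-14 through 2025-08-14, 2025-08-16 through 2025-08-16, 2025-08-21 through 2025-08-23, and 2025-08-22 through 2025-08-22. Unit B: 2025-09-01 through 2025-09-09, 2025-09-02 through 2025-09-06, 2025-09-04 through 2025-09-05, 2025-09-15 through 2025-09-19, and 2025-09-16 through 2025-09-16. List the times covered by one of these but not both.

2025-08-13 through 2025-08-17, 2025-08-21 through 2025-08-23, 2025-09-01 through 2025-09-09, 2025-09-15 through 2025-09-19

First set merges to 2025-08-13 through 2025-08-17, 2025-08-21 through 2025-08-23.
Second set merges to 2025-09-01 through 2025-09-09, 2025-09-15 through 2025-09-19.
A but not B: 2025-08-13 through 2025-08-17, 2025-08-21 through 2025-08-23.
B but not A: 2025-09-01 through 2025-09-09, 2025-09-15 through 2025-09-19.
Combining gives A △ B.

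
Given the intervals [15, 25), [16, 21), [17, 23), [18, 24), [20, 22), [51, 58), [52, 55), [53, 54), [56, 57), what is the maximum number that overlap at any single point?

5

Sweep endpoints in order; track running count of active intervals.
Peak of 5 reached at 20.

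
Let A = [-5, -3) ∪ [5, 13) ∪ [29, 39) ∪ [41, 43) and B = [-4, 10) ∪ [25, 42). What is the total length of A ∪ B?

36

A ∪ B = [-5, 13), [25, 43).
Total: 18 + 18 = 36.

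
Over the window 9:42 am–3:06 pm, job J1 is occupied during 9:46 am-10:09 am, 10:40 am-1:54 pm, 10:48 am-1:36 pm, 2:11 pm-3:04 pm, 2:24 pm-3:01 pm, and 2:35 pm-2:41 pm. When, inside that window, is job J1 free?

9:42 am–9:46 am, 10:09 am–10:40 am, 1:54 pm–2:11 pm, 3:04 pm–3:06 pm

The merged coverage is 9:46 am–10:09 am, 10:40 am–1:54 pm, 2:11 pm–3:04 pm.
Gaps within 9:42 am–3:06 pm: 9:42 am–9:46 am, 10:09 am–10:40 am, 1:54 pm–2:11 pm, 3:04 pm–3:06 pm.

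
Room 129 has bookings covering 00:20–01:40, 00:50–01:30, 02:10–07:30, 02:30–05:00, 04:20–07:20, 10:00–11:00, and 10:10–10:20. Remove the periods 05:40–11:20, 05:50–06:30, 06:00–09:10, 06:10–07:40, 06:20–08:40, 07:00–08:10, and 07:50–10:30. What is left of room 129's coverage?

00:20–01:40, 02:10–05:40

First set merges to 00:20–01:40, 02:10–07:30, 10:00–11:00.
Second set merges to 05:40–11:20.
00:20–01:40: no B overlap → unchanged.
02:10–07:30 minus B → 02:10–05:40.
10:00–11:00: fully covered by B → removed.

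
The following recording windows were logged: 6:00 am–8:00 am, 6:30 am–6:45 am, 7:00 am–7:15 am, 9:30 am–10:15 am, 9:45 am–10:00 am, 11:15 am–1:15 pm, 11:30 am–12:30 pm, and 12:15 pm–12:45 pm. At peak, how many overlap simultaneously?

3

Walk the sorted start/end points keeping a running depth.
The depth first hits 3 at 12:15 pm.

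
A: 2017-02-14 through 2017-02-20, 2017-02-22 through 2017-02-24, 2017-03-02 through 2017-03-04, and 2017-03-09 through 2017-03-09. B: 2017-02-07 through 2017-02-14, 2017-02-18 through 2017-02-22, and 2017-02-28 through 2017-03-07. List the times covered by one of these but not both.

A but not B: 2017-02-15 through 2017-02-17, 2017-02-23 through 2017-02-24, 2017-03-09 through 2017-03-09.
B but not A: 2017-02-07 through 2017-02-13, 2017-02-21 through 2017-02-21, 2017-02-28 through 2017-03-01, 2017-03-05 through 2017-03-07.
Combining gives A △ B.

2017-02-07 through 2017-02-13, 2017-02-15 through 2017-02-17, 2017-02-21 through 2017-02-21, 2017-02-23 through 2017-02-24, 2017-02-28 through 2017-03-01, 2017-03-05 through 2017-03-07, 2017-03-09 through 2017-03-09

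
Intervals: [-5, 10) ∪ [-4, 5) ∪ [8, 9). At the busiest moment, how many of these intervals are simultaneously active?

2

At -4, 2 of the intervals are simultaneously active.
No point has more.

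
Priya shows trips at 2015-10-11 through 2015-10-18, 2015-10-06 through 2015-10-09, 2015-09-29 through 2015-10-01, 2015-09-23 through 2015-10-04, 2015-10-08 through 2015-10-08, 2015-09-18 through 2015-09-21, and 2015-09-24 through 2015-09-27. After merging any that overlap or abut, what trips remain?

2015-09-18 through 2015-09-21, 2015-09-23 through 2015-10-04, 2015-10-06 through 2015-10-09, 2015-10-11 through 2015-10-18

Sort by start: 2015-09-18 through 2015-09-21, 2015-09-23 through 2015-10-04, 2015-09-24 through 2015-09-27, 2015-09-29 through 2015-10-01, 2015-10-06 through 2015-10-09, 2015-10-08 through 2015-10-08, 2015-10-11 through 2015-10-18.
2015-09-23 through 2015-10-04 is disjoint → start new block.
2015-09-24 through 2015-09-27 overlaps/touches 2015-09-23 through 2015-10-04 → extend to 2015-09-23 through 2015-10-04.
2015-09-29 through 2015-10-01 overlaps/touches 2015-09-23 through 2015-10-04 → extend to 2015-09-23 through 2015-10-04.
2015-10-06 through 2015-10-09 is disjoint → start new block.
2015-10-08 through 2015-10-08 overlaps/touches 2015-10-06 through 2015-10-09 → extend to 2015-10-06 through 2015-10-09.
2015-10-11 through 2015-10-18 is disjoint → start new block.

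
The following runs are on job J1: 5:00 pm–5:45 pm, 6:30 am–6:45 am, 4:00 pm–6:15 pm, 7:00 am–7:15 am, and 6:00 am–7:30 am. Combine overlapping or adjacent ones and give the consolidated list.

Sort by start: 6:00 am–7:30 am, 6:30 am–6:45 am, 7:00 am–7:15 am, 4:00 pm–6:15 pm, 5:00 pm–5:45 pm.
6:30 am–6:45 am overlaps/touches 6:00 am–7:30 am → extend to 6:00 am–7:30 am.
7:00 am–7:15 am overlaps/touches 6:00 am–7:30 am → extend to 6:00 am–7:30 am.
4:00 pm–6:15 pm is disjoint → start new block.
5:00 pm–5:45 pm overlaps/touches 4:00 pm–6:15 pm → extend to 4:00 pm–6:15 pm.

6:00 am–7:30 am, 4:00 pm–6:15 pm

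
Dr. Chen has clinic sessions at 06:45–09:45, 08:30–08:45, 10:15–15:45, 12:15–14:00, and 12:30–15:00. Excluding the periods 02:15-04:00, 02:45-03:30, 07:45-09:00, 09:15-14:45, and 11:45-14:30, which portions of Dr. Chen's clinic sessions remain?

06:45-07:45, 09:00-09:15, 14:45-15:45

Merge the first list: 06:45-09:45, 10:15-15:45.
Merge the second list: 02:15-04:00, 07:45-09:00, 09:15-14:45.
06:45-09:45 minus B → 06:45-07:45, 09:00-09:15.
10:15-15:45 minus B → 14:45-15:45.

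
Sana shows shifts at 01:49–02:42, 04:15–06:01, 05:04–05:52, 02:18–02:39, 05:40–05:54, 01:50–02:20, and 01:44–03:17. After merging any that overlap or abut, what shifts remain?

Sort by start: 01:44–03:17, 01:49–02:42, 01:50–02:20, 02:18–02:39, 04:15–06:01, 05:04–05:52, 05:40–05:54.
01:49–02:42 overlaps/touches 01:44–03:17 → extend to 01:44–03:17.
01:50–02:20 overlaps/touches 01:44–03:17 → extend to 01:44–03:17.
02:18–02:39 overlaps/touches 01:44–03:17 → extend to 01:44–03:17.
04:15–06:01 is disjoint → start new block.
05:04–05:52 overlaps/touches 04:15–06:01 → extend to 04:15–06:01.
05:40–05:54 overlaps/touches 04:15–06:01 → extend to 04:15–06:01.

01:44–03:17, 04:15–06:01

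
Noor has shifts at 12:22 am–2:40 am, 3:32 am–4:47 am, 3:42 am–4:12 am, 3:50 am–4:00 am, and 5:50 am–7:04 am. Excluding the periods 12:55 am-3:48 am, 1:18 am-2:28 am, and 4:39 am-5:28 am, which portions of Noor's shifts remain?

A, merged: 12:22 am–2:40 am, 3:32 am–4:47 am, 5:50 am–7:04 am.
B, merged: 12:55 am–3:48 am, 4:39 am–5:28 am.
12:22 am–2:40 am \ B = 12:22 am–12:55 am.
3:32 am–4:47 am \ B = 3:48 am–4:39 am.
5:50 am–7:04 am: nothing removed.

12:22 am–12:55 am, 3:48 am–4:39 am, 5:50 am–7:04 am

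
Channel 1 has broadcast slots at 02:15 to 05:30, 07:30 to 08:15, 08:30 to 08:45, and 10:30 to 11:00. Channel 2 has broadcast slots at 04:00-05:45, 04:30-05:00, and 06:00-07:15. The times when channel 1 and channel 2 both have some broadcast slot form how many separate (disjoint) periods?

1

B, merged: 04:00-05:45, 06:00-07:15.
A ∩ B = 04:00-05:30.
That is 1 disjoint piece.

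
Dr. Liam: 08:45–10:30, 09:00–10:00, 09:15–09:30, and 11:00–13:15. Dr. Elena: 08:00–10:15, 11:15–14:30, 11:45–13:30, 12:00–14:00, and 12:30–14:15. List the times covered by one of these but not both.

08:00–08:45, 10:15–10:30, 11:00–11:15, 13:15–14:30

A, merged: 08:45–10:30, 11:00–13:15.
B, merged: 08:00–10:15, 11:15–14:30.
A but not B: 10:15–10:30, 11:00–11:15.
B but not A: 08:00–08:45, 13:15–14:30.
Combining gives A △ B.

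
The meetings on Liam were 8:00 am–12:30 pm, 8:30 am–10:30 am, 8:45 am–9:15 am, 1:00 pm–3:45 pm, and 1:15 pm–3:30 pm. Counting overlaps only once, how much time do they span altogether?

Merged: 8:00 am–12:30 pm, 1:00 pm–3:45 pm.
Lengths: 4 h 30 min + 2 h 45 min = 7 h 15 min.

7 h 15 min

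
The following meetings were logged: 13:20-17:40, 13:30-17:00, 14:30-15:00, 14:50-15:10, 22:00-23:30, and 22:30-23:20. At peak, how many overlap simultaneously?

4

Walk the sorted start/end points keeping a running depth.
The depth first hits 4 at 14:50.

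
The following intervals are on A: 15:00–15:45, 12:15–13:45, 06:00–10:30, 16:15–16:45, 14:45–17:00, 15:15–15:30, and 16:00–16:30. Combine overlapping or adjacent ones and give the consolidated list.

06:00–10:30, 12:15–13:45, 14:45–17:00

Sort by start: 06:00–10:30, 12:15–13:45, 14:45–17:00, 15:00–15:45, 15:15–15:30, 16:00–16:30, 16:15–16:45.
12:15–13:45 is disjoint → start new block.
14:45–17:00 is disjoint → start new block.
15:00–15:45 overlaps/touches 14:45–17:00 → extend to 14:45–17:00.
15:15–15:30 overlaps/touches 14:45–17:00 → extend to 14:45–17:00.
16:00–16:30 overlaps/touches 14:45–17:00 → extend to 14:45–17:00.
16:15–16:45 overlaps/touches 14:45–17:00 → extend to 14:45–17:00.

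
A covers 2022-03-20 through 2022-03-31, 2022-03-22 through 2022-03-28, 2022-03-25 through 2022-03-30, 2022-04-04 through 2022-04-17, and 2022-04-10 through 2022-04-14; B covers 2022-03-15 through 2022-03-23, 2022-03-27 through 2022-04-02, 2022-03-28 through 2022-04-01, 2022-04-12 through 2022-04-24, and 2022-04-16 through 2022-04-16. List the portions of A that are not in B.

2022-03-24 through 2022-03-26, 2022-04-04 through 2022-04-11

A, merged: 2022-03-20 through 2022-03-31, 2022-04-04 through 2022-04-17.
B, merged: 2022-03-15 through 2022-03-23, 2022-03-27 through 2022-04-02, 2022-04-12 through 2022-04-24.
2022-03-20 through 2022-03-31 \ B = 2022-03-24 through 2022-03-26.
2022-04-04 through 2022-04-17 \ B = 2022-04-04 through 2022-04-11.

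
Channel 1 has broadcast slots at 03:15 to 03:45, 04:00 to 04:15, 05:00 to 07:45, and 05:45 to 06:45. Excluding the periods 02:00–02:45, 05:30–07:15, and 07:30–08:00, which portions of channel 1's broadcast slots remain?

03:15–03:45, 04:00–04:15, 05:00–05:30, 07:15–07:30

A, merged: 03:15–03:45, 04:00–04:15, 05:00–07:45.
03:15–03:45: no B overlap → unchanged.
04:00–04:15: no B overlap → unchanged.
05:00–07:45 minus B → 05:00–05:30, 07:15–07:30.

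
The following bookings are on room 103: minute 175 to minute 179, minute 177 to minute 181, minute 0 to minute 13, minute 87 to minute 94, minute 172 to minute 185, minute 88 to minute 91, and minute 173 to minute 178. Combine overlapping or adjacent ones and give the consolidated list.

Sort by start: minute 0 to minute 13, minute 87 to minute 94, minute 88 to minute 91, minute 172 to minute 185, minute 173 to minute 178, minute 175 to minute 179, minute 177 to minute 181.
minute 87 to minute 94 is disjoint → start new block.
minute 88 to minute 91 overlaps/touches minute 87 to minute 94 → extend to minute 87 to minute 94.
minute 172 to minute 185 is disjoint → start new block.
minute 173 to minute 178 overlaps/touches minute 172 to minute 185 → extend to minute 172 to minute 185.
minute 175 to minute 179 overlaps/touches minute 172 to minute 185 → extend to minute 172 to minute 185.
minute 177 to minute 181 overlaps/touches minute 172 to minute 185 → extend to minute 172 to minute 185.

minute 0 to minute 13, minute 87 to minute 94, minute 172 to minute 185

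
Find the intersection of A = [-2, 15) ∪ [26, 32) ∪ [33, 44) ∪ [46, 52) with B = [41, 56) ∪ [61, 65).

[-2, 15) falls entirely outside B.
[26, 32) falls entirely outside B.
[33, 44) overlaps B on [41, 44).
[46, 52) overlaps B on [46, 52).

[41, 44) ∪ [46, 52)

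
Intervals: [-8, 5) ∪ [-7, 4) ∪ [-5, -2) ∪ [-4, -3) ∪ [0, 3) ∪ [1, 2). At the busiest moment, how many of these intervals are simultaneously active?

Sweep endpoints in order; track running count of active intervals.
Peak of 4 reached at -4.

4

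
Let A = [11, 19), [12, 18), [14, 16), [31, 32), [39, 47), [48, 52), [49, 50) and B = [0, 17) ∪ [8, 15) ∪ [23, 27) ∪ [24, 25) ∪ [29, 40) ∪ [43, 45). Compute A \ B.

First set merges to [11, 19), [31, 32), [39, 47), [48, 52).
Second set merges to [0, 17), [23, 27), [29, 40), [43, 45).
[11, 19) minus B → [17, 19).
[31, 32): fully covered by B → removed.
[39, 47) minus B → [40, 43), [45, 47).
[48, 52): no B overlap → unchanged.

[17, 19) ∪ [40, 43) ∪ [45, 47) ∪ [48, 52)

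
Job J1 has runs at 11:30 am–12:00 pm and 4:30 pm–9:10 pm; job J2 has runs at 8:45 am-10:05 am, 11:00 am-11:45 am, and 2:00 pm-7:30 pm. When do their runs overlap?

11:30 am–12:00 pm ∩ B → 11:30 am–11:45 am.
4:30 pm–9:10 pm ∩ B → 4:30 pm–7:30 pm.

11:30 am–11:45 am, 4:30 pm–7:30 pm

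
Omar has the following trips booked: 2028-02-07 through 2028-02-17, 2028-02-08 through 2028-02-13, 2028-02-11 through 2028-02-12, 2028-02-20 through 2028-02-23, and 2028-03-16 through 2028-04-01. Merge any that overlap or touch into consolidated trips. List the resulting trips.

2028-02-07 through 2028-02-17, 2028-02-20 through 2028-02-23, 2028-03-16 through 2028-04-01

2028-02-08 through 2028-02-13 overlaps/touches 2028-02-07 through 2028-02-17 → extend to 2028-02-07 through 2028-02-17.
2028-02-11 through 2028-02-12 overlaps/touches 2028-02-07 through 2028-02-17 → extend to 2028-02-07 through 2028-02-17.
2028-02-20 through 2028-02-23 is disjoint → start new block.
2028-03-16 through 2028-04-01 is disjoint → start new block.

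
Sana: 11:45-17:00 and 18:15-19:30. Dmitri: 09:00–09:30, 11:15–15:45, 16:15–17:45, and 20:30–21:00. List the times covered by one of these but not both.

09:00–09:30, 11:15–11:45, 15:45–16:15, 17:00–17:45, 18:15–19:30, 20:30–21:00

A but not B: 15:45–16:15, 18:15–19:30.
B but not A: 09:00–09:30, 11:15–11:45, 17:00–17:45, 20:30–21:00.
Combining gives A △ B.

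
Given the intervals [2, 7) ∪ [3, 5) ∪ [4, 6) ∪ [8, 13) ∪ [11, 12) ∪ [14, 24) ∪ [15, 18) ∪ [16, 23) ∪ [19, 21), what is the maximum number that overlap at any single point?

3

Walk the sorted start/end points keeping a running depth.
The depth first hits 3 at 4.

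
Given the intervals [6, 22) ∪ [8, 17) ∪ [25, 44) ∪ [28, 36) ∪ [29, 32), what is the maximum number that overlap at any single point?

Sweep endpoints in order; track running count of active intervals.
Peak of 3 reached at 29.

3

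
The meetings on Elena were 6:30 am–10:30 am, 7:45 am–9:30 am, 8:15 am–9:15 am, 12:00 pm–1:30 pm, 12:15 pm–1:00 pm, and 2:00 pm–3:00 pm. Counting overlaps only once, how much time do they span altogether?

Merged: 6:30 am-10:30 am, 12:00 pm-1:30 pm, 2:00 pm-3:00 pm.
Lengths: 4 h + 1 h 30 min + 1 h = 6 h 30 min.

6 h 30 min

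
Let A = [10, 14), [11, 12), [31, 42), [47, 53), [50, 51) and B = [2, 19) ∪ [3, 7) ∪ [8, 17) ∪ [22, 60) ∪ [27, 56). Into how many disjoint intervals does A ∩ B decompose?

3

Merge the first list: [10, 14), [31, 42), [47, 53).
Merge the second list: [2, 19), [22, 60).
A ∩ B = [10, 14), [31, 42), [47, 53).
That is 3 disjoint pieces.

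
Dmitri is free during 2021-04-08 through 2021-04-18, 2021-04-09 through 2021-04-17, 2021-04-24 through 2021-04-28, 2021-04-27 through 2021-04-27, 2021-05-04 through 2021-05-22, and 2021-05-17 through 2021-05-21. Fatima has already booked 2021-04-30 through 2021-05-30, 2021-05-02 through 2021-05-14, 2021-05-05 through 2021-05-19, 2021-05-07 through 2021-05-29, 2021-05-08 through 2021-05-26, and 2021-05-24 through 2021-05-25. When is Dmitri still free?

2021-04-08 through 2021-04-18, 2021-04-24 through 2021-04-28

Merge the first list: 2021-04-08 through 2021-04-18, 2021-04-24 through 2021-04-28, 2021-05-04 through 2021-05-22.
Merge the second list: 2021-04-30 through 2021-05-30.
2021-04-08 through 2021-04-18: no B overlap → unchanged.
2021-04-24 through 2021-04-28: no B overlap → unchanged.
2021-05-04 through 2021-05-22: fully covered by B → removed.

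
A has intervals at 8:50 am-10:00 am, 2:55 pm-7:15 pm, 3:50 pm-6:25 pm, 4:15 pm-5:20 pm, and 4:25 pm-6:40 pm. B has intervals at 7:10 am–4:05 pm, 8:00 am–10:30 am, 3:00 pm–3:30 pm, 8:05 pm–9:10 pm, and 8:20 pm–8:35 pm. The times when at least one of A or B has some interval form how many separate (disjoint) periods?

2

A, merged: 8:50 am–10:00 am, 2:55 pm–7:15 pm.
B, merged: 7:10 am–4:05 pm, 8:05 pm–9:10 pm.
A ∪ B = 7:10 am–7:15 pm, 8:05 pm–9:10 pm.
That is 2 disjoint pieces.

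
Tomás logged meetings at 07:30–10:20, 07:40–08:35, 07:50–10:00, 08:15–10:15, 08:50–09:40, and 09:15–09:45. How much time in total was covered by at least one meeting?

2 h 50 min

Merged: 07:30–10:20.
Length: 2 h 50 min.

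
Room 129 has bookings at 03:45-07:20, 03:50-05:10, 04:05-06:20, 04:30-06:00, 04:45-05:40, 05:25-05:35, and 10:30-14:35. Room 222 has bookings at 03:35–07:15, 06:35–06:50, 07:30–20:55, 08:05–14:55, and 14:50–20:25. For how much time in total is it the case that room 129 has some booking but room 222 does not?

Merge the first list: 03:45–07:20, 10:30–14:35.
Merge the second list: 03:35–07:15, 07:30–20:55.
A \ B = 07:15–07:20.
Total: 5 min.

5 min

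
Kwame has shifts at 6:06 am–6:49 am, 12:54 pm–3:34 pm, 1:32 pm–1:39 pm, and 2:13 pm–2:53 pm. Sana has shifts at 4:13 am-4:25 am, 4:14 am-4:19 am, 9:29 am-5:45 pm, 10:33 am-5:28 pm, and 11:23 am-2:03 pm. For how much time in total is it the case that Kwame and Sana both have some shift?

2 h 40 min

Merge the first list: 6:06 am–6:49 am, 12:54 pm–3:34 pm.
Merge the second list: 4:13 am–4:25 am, 9:29 am–5:45 pm.
A ∩ B = 12:54 pm–3:34 pm.
Total: 2 h 40 min.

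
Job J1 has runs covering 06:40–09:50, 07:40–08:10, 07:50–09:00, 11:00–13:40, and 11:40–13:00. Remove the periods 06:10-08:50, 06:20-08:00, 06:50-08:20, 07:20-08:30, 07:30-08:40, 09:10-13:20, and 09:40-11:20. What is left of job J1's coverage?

08:50–09:10, 13:20–13:40

Merge the first list: 06:40–09:50, 11:00–13:40.
Merge the second list: 06:10–08:50, 09:10–13:20.
06:40–09:50 minus B → 08:50–09:10.
11:00–13:40 minus B → 13:20–13:40.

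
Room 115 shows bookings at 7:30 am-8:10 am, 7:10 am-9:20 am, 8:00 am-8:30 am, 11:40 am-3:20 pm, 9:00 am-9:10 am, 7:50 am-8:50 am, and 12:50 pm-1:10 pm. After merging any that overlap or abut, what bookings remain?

Sort by start: 7:10 am–9:20 am, 7:30 am–8:10 am, 7:50 am–8:50 am, 8:00 am–8:30 am, 9:00 am–9:10 am, 11:40 am–3:20 pm, 12:50 pm–1:10 pm.
7:30 am–8:10 am overlaps/touches 7:10 am–9:20 am → extend to 7:10 am–9:20 am.
7:50 am–8:50 am overlaps/touches 7:10 am–9:20 am → extend to 7:10 am–9:20 am.
8:00 am–8:30 am overlaps/touches 7:10 am–9:20 am → extend to 7:10 am–9:20 am.
9:00 am–9:10 am overlaps/touches 7:10 am–9:20 am → extend to 7:10 am–9:20 am.
11:40 am–3:20 pm is disjoint → start new block.
12:50 pm–1:10 pm overlaps/touches 11:40 am–3:20 pm → extend to 11:40 am–3:20 pm.

7:10 am–9:20 am, 11:40 am–3:20 pm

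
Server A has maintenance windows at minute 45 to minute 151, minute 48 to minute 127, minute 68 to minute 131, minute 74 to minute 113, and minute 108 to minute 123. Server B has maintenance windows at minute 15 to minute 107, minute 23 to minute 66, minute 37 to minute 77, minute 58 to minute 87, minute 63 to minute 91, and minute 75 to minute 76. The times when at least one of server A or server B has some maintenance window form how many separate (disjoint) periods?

1

First set merges to minute 45 to minute 151.
Second set merges to minute 15 to minute 107.
A ∪ B = minute 15 to minute 151.
That is 1 disjoint piece.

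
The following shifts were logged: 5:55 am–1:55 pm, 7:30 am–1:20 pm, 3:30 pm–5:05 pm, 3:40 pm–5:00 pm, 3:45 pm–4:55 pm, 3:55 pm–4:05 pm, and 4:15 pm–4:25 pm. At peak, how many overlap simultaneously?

Sweep endpoints in order; track running count of active intervals.
Peak of 4 reached at 3:55 pm.

4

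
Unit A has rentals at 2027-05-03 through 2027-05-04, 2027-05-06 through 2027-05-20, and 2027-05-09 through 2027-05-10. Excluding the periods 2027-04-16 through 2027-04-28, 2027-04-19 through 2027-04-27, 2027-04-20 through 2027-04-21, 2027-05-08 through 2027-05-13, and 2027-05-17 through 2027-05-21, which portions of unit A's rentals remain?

Merge the first list: 2027-05-03 through 2027-05-04, 2027-05-06 through 2027-05-20.
Merge the second list: 2027-04-16 through 2027-04-28, 2027-05-08 through 2027-05-13, 2027-05-17 through 2027-05-21.
2027-05-03 through 2027-05-04: nothing removed.
2027-05-06 through 2027-05-20 \ B = 2027-05-06 through 2027-05-07, 2027-05-14 through 2027-05-16.

2027-05-03 through 2027-05-04, 2027-05-06 through 2027-05-07, 2027-05-14 through 2027-05-16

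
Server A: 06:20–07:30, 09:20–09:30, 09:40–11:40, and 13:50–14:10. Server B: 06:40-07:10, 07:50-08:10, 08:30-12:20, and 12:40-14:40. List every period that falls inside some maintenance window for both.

06:20–07:30 ∩ B → 06:40–07:10.
09:20–09:30 ∩ B → 09:20–09:30.
09:40–11:40 ∩ B → 09:40–11:40.
13:50–14:10 ∩ B → 13:50–14:10.

06:40–07:10, 09:20–09:30, 09:40–11:40, 13:50–14:10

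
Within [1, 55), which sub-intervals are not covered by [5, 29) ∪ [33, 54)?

After merging, the occupied span is [5, 29), [33, 54).
Uncovered inside [1, 55): [1, 5), [29, 33), [54, 55).

[1, 5) ∪ [29, 33) ∪ [54, 55)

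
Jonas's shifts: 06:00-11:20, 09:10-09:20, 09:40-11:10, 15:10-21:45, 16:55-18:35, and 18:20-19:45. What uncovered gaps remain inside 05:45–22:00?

Covered (merged): 06:00–11:20, 15:10–21:45.
Uncovered inside 05:45–22:00: 05:45–06:00, 11:20–15:10, 21:45–22:00.

05:45–06:00, 11:20–15:10, 21:45–22:00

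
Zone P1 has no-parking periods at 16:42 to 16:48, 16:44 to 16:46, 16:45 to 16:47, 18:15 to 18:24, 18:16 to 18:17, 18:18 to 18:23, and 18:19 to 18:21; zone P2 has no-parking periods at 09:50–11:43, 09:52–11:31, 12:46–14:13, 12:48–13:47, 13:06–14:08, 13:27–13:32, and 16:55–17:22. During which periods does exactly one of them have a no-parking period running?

Merge the first list: 16:42-16:48, 18:15-18:24.
Merge the second list: 09:50-11:43, 12:46-14:13, 16:55-17:22.
A \ B = 16:42-16:48, 18:15-18:24.
B \ A = 09:50-11:43, 12:46-14:13, 16:55-17:22.
Union of the two gives the symmetric difference.

09:50-11:43, 12:46-14:13, 16:42-16:48, 16:55-17:22, 18:15-18:24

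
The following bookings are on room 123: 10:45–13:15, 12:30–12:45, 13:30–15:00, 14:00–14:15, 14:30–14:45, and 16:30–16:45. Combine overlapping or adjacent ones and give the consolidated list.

10:45–13:15, 13:30–15:00, 16:30–16:45

12:30–12:45 overlaps/touches 10:45–13:15 → extend to 10:45–13:15.
13:30–15:00 is disjoint → start new block.
14:00–14:15 overlaps/touches 13:30–15:00 → extend to 13:30–15:00.
14:30–14:45 overlaps/touches 13:30–15:00 → extend to 13:30–15:00.
16:30–16:45 is disjoint → start new block.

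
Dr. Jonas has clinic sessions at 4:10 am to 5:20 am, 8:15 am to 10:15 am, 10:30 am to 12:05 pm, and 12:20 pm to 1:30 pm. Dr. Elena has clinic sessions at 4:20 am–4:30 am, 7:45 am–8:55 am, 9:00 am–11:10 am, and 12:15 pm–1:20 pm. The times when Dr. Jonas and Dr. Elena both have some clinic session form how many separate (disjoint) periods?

5

A ∩ B = 4:20 am-4:30 am, 8:15 am-8:55 am, 9:00 am-10:15 am, 10:30 am-11:10 am, 12:20 pm-1:20 pm.
That is 5 disjoint pieces.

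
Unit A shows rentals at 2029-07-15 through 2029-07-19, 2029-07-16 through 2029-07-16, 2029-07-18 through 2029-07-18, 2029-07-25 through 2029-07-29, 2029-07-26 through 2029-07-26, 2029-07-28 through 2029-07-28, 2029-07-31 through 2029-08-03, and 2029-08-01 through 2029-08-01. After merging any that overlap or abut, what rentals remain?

2029-07-16 through 2029-07-16 overlaps/touches 2029-07-15 through 2029-07-19 → extend to 2029-07-15 through 2029-07-19.
2029-07-18 through 2029-07-18 overlaps/touches 2029-07-15 through 2029-07-19 → extend to 2029-07-15 through 2029-07-19.
2029-07-25 through 2029-07-29 is disjoint → start new block.
2029-07-26 through 2029-07-26 overlaps/touches 2029-07-25 through 2029-07-29 → extend to 2029-07-25 through 2029-07-29.
2029-07-28 through 2029-07-28 overlaps/touches 2029-07-25 through 2029-07-29 → extend to 2029-07-25 through 2029-07-29.
2029-07-31 through 2029-08-03 is disjoint → start new block.
2029-08-01 through 2029-08-01 overlaps/touches 2029-07-31 through 2029-08-03 → extend to 2029-07-31 through 2029-08-03.

2029-07-15 through 2029-07-19, 2029-07-25 through 2029-07-29, 2029-07-31 through 2029-08-03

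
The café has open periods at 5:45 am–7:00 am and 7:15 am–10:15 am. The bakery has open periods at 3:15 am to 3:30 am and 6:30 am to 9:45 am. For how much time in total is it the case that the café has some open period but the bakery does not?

1 h 15 min

A \ B = 5:45 am-6:30 am, 9:45 am-10:15 am.
Total: 45 min + 30 min = 1 h 15 min.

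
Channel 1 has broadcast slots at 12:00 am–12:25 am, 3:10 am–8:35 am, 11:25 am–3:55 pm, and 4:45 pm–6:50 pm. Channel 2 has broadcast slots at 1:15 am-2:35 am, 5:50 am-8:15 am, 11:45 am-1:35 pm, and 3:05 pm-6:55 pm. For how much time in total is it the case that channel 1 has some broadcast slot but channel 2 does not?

5 h 15 min

A \ B = 12:00 am–12:25 am, 3:10 am–5:50 am, 8:15 am–8:35 am, 11:25 am–11:45 am, 1:35 pm–3:05 pm.
Total: 25 min + 2 h 40 min + 20 min + 20 min + 1 h 30 min = 5 h 15 min.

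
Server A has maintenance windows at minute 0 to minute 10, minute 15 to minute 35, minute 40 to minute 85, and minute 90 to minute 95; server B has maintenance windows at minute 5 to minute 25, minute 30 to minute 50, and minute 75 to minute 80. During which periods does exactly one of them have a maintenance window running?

A but not B: minute 0 to minute 5, minute 25 to minute 30, minute 50 to minute 75, minute 80 to minute 85, minute 90 to minute 95.
B but not A: minute 10 to minute 15, minute 35 to minute 40.
Combining gives A △ B.

minute 0 to minute 5, minute 10 to minute 15, minute 25 to minute 30, minute 35 to minute 40, minute 50 to minute 75, minute 80 to minute 85, minute 90 to minute 95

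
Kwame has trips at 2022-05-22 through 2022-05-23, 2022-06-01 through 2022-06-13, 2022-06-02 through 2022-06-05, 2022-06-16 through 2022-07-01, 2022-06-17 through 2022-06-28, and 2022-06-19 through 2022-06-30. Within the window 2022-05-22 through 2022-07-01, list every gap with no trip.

2022-05-24 through 2022-05-31, 2022-06-14 through 2022-06-15

The merged coverage is 2022-05-22 through 2022-05-23, 2022-06-01 through 2022-06-13, 2022-06-16 through 2022-07-01.
Uncovered inside 2022-05-22 through 2022-07-01: 2022-05-24 through 2022-05-31, 2022-06-14 through 2022-06-15.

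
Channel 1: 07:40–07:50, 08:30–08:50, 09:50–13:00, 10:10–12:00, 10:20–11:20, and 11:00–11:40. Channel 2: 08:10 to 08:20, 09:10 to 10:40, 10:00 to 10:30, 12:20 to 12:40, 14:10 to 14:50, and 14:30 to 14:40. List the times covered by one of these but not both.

Merge the first list: 07:40–07:50, 08:30–08:50, 09:50–13:00.
Merge the second list: 08:10–08:20, 09:10–10:40, 12:20–12:40, 14:10–14:50.
Only in the first: 07:40–07:50, 08:30–08:50, 10:40–12:20, 12:40–13:00.
Only in the second: 08:10–08:20, 09:10–09:50, 14:10–14:50.
Together these are the periods covered by exactly one.

07:40–07:50, 08:10–08:20, 08:30–08:50, 09:10–09:50, 10:40–12:20, 12:40–13:00, 14:10–14:50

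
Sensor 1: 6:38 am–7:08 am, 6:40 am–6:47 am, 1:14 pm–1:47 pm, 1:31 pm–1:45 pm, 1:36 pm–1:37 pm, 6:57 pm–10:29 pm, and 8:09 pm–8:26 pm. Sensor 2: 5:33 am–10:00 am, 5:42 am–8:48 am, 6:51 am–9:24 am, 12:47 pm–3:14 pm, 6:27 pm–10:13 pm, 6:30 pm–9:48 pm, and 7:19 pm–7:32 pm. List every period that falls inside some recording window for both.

6:38 am-7:08 am, 1:14 pm-1:47 pm, 6:57 pm-10:13 pm

A, merged: 6:38 am-7:08 am, 1:14 pm-1:47 pm, 6:57 pm-10:29 pm.
B, merged: 5:33 am-10:00 am, 12:47 pm-3:14 pm, 6:27 pm-10:13 pm.
6:38 am-7:08 am meets the second set on 6:38 am-7:08 am.
1:14 pm-1:47 pm meets the second set on 1:14 pm-1:47 pm.
6:57 pm-10:29 pm meets the second set on 6:57 pm-10:13 pm.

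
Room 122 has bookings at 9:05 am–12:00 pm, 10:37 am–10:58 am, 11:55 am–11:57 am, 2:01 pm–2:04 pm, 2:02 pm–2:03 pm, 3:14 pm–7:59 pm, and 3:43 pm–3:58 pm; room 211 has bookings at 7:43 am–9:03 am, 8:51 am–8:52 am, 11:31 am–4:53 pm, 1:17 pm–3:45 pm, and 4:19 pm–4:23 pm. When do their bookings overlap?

11:31 am-12:00 pm, 2:01 pm-2:04 pm, 3:14 pm-4:53 pm

A, merged: 9:05 am-12:00 pm, 2:01 pm-2:04 pm, 3:14 pm-7:59 pm.
B, merged: 7:43 am-9:03 am, 11:31 am-4:53 pm.
9:05 am-12:00 pm ∩ B → 11:31 am-12:00 pm.
2:01 pm-2:04 pm ∩ B → 2:01 pm-2:04 pm.
3:14 pm-7:59 pm ∩ B → 3:14 pm-4:53 pm.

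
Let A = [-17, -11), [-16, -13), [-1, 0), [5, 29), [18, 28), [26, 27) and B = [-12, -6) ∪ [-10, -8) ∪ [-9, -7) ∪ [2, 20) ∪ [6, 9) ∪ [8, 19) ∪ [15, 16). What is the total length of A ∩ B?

Merge the first list: [-17, -11), [-1, 0), [5, 29).
Merge the second list: [-12, -6), [2, 20).
A ∩ B = [-12, -11), [5, 20).
Total: 1 + 15 = 16.

16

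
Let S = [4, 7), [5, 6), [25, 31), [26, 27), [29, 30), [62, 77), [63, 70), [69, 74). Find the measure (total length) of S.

Merged: [4, 7), [25, 31), [62, 77).
Lengths: 3 + 6 + 15 = 24.

24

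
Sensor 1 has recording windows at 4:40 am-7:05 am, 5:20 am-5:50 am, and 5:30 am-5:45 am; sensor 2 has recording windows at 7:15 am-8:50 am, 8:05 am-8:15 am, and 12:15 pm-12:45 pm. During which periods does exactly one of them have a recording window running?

4:40 am–7:05 am, 7:15 am–8:50 am, 12:15 pm–12:45 pm

First set merges to 4:40 am–7:05 am.
Second set merges to 7:15 am–8:50 am, 12:15 pm–12:45 pm.
A \ B = 4:40 am–7:05 am.
B \ A = 7:15 am–8:50 am, 12:15 pm–12:45 pm.
Union of the two gives the symmetric difference.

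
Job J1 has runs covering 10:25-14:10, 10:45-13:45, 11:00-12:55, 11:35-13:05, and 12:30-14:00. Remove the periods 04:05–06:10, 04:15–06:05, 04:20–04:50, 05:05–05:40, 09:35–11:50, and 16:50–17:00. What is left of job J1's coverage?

11:50–14:10

Merge the first list: 10:25–14:10.
Merge the second list: 04:05–06:10, 09:35–11:50, 16:50–17:00.
10:25–14:10 minus B → 11:50–14:10.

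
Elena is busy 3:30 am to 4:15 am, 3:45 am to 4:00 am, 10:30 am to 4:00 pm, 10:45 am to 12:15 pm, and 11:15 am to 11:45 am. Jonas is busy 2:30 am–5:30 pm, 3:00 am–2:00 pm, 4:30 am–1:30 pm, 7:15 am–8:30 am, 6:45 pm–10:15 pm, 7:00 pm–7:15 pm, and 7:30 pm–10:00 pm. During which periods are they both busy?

First set merges to 3:30 am-4:15 am, 10:30 am-4:00 pm.
Second set merges to 2:30 am-5:30 pm, 6:45 pm-10:15 pm.
3:30 am-4:15 am meets the second set on 3:30 am-4:15 am.
10:30 am-4:00 pm meets the second set on 10:30 am-4:00 pm.

3:30 am-4:15 am, 10:30 am-4:00 pm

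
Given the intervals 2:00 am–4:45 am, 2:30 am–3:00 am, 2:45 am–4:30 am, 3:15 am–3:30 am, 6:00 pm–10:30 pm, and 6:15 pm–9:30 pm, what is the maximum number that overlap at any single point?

3

At 2:45 am, 3 of the intervals are simultaneously active.
No point has more.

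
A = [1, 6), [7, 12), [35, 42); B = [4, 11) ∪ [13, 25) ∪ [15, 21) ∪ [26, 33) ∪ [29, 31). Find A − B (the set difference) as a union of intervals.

[1, 4) ∪ [11, 12) ∪ [35, 42)

B, merged: [4, 11), [13, 25), [26, 33).
[1, 6) with B removed leaves [1, 4).
[7, 12) with B removed leaves [11, 12).
[35, 42) is untouched.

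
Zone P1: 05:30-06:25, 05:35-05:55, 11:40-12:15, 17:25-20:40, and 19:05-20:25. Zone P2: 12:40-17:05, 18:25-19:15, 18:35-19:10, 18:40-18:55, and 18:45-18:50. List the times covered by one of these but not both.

Merge the first list: 05:30–06:25, 11:40–12:15, 17:25–20:40.
Merge the second list: 12:40–17:05, 18:25–19:15.
A \ B = 05:30–06:25, 11:40–12:15, 17:25–18:25, 19:15–20:40.
B \ A = 12:40–17:05.
Union of the two gives the symmetric difference.

05:30–06:25, 11:40–12:15, 12:40–17:05, 17:25–18:25, 19:15–20:40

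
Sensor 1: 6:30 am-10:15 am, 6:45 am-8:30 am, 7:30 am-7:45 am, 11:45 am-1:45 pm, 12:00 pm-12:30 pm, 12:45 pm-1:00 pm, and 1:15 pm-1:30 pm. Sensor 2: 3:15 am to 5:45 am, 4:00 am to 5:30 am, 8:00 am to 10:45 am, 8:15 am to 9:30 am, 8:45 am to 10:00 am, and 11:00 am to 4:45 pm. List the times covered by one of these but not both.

3:15 am–5:45 am, 6:30 am–8:00 am, 10:15 am–10:45 am, 11:00 am–11:45 am, 1:45 pm–4:45 pm

Merge the first list: 6:30 am–10:15 am, 11:45 am–1:45 pm.
Merge the second list: 3:15 am–5:45 am, 8:00 am–10:45 am, 11:00 am–4:45 pm.
Only in the first: 6:30 am–8:00 am.
Only in the second: 3:15 am–5:45 am, 10:15 am–10:45 am, 11:00 am–11:45 am, 1:45 pm–4:45 pm.
Together these are the periods covered by exactly one.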